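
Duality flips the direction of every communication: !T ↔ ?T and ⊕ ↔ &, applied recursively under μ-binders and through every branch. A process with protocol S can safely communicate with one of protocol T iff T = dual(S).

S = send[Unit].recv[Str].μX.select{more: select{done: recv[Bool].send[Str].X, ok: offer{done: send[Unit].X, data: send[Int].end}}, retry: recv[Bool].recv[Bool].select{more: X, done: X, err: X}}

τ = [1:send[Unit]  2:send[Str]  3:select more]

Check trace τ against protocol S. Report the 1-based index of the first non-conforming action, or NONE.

2

[1] send[Unit]  ok  now at recv[Str].μX.…
[2] got send[Str], protocol expects recv[Str]  ✗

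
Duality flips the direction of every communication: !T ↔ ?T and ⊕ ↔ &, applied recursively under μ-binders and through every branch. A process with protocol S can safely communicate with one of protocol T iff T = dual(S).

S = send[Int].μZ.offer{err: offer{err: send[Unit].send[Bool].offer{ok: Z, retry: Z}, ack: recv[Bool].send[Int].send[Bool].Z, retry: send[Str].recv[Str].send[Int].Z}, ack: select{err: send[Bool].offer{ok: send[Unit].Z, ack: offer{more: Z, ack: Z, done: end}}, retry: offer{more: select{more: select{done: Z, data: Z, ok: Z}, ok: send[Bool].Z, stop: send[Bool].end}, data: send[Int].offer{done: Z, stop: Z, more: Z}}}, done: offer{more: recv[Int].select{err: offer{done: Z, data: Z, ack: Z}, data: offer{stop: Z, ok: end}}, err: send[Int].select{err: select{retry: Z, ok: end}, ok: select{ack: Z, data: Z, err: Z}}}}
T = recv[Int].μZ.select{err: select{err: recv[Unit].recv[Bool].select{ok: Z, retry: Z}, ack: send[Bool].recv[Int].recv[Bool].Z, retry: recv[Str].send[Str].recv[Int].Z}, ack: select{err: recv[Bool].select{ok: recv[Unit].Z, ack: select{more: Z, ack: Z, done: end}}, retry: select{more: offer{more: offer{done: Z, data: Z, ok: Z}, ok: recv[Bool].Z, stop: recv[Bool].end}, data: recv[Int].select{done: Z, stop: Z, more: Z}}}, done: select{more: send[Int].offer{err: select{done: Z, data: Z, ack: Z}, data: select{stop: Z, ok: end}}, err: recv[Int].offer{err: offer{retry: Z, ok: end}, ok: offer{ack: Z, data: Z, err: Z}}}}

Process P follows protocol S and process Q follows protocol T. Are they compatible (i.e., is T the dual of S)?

NO

send[Int] ‖ recv[Int]  ✓
  μZ ‖ μZ  ✓ (binder kept)
    offer{err,ack,done} ‖ select{err,ack,done}  ✓ labels match
      case err:
        offer{err,ack,retry} ‖ select{err,ack,retry}  ✓ labels match
          case err:
            send[Unit] ‖ recv[Unit]  ✓
              send[Bool] ‖ recv[Bool]  ✓
                offer{ok,retry} ‖ select{ok,retry}  ✓ labels match
                  case ok:
                    Z ‖ Z  ✓
                  case retry:
                    Z ‖ Z  ✓
          case ack:
            recv[Bool] ‖ send[Bool]  ✓
              send[Int] ‖ recv[Int]  ✓
                send[Bool] ‖ recv[Bool]  ✓
                  Z ‖ Z  ✓
          case retry:
            send[Str] ‖ recv[Str]  ✓
              recv[Str] ‖ send[Str]  ✓
                send[Int] ‖ recv[Int]  ✓
                  Z ‖ Z  ✓
      case ack:
        select{err,retry} ‖ select{err,retry}  ✗ choice polarity not flipped — not dual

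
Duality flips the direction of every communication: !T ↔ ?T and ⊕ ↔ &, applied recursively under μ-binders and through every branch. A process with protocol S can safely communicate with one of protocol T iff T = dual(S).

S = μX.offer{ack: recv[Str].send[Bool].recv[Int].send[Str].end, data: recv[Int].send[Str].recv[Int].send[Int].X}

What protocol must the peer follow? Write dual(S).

μX ↦ μX  (μ self-dual)
  offer{ack,data} ↦ select{ack,data}  (offer→select)
    case ack:
      recv[Str] ↦ send[Str]
        send[Bool] ↦ recv[Bool]
          recv[Int] ↦ send[Int]
            send[Str] ↦ recv[Str]
              end self-dual
    case data:
      recv[Int] ↦ send[Int]
        send[Str] ↦ recv[Str]
          recv[Int] ↦ send[Int]
            send[Int] ↦ recv[Int]
              X self-dual

μX.select{ack: send[Str].recv[Bool].send[Int].recv[Str].end, data: send[Int].recv[Str].send[Int].recv[Int].X}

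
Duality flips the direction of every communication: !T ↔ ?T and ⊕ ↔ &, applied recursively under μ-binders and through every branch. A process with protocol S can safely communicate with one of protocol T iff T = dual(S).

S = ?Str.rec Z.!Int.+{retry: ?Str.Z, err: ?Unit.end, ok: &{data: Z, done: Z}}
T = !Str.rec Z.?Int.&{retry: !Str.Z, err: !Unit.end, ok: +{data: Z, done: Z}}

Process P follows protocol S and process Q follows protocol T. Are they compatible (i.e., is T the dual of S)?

?Str ‖ !Str  ok
  rec Z ‖ rec Z  ok (binder kept)
    !Int ‖ ?Int  ok
      +{retry,err,ok} ‖ &{retry,err,ok}  ok labels match
        • retry:
          ?Str ‖ !Str  ok
            Z ‖ Z  ok
        • err:
          ?Unit ‖ !Unit  ok
            end ‖ end  ok
        • ok:
          &{data,done} ‖ +{data,done}  ok labels match
            • data:
              Z ‖ Z  ok
            • done:
              Z ‖ Z  ok

YES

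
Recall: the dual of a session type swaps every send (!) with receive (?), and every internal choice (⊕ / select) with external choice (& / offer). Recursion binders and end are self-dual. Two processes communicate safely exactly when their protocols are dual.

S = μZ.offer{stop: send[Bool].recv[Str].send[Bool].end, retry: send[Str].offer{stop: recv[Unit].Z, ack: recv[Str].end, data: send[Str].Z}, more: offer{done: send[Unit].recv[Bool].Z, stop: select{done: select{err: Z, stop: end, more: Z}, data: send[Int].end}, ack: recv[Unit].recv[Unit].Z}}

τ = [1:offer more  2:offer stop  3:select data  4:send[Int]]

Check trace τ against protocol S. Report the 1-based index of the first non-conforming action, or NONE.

[1] offer more  ok  state: offer{done: send[Unit].recv[Bool].μZ.…, stop: select{done: select{err: μZ.…, stop: end, more: μZ.…}, data: send[Int].end}, ack: recv[Unit].recv[Unit].μZ.…}
[2] offer stop  ok  state: select{done: select{err: μZ.…, stop: end, more: μZ.…}, data: send[Int].end}
[3] select data  ok  state: send[Int].end
[4] send[Int]  ok  state: end
all 4 steps conform

NONE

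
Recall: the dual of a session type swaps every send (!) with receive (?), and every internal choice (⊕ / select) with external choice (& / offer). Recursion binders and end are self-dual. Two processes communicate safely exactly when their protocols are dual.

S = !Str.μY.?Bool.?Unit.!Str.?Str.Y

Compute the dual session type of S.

?Str.μY.!Bool.!Unit.?Str.!Str.Y

!Str ↦ ?Str
  μY ↦ μY  (μ self-dual)
    ?Bool ↦ !Bool
      ?Unit ↦ !Unit
        !Str ↦ ?Str
          ?Str ↦ !Str
            Y self-dual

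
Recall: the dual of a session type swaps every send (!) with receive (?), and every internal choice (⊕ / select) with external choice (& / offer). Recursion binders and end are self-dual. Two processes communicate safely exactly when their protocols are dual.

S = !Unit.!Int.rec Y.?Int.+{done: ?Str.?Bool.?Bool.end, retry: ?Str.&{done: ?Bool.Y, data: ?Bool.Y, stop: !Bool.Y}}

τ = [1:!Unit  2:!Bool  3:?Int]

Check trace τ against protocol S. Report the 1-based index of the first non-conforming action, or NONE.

2

step 1: !Unit  ok  residual = !Int.rec Y.…
step 2: got !Bool, protocol expects !Int  ✗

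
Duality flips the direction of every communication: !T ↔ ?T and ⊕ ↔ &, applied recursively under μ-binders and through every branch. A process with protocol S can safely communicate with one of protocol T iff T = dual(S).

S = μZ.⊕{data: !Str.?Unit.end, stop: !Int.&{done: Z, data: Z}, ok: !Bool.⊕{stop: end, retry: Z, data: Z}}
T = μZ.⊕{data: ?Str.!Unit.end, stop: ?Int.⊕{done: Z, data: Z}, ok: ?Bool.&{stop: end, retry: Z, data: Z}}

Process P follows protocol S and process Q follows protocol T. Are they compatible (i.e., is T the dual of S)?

μZ vs μZ  match (rec unchanged)
  ⊕{data,stop,ok} vs ⊕{data,stop,ok}  ✗ choice polarity not flipped — not dual

NO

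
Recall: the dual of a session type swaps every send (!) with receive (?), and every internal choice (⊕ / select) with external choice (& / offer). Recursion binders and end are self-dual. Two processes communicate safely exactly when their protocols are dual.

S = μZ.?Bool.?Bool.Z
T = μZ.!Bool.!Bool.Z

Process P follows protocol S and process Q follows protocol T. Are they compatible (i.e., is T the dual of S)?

YES

μZ vs μZ  ✓ (μ self-dual)
  ?Bool vs !Bool  ✓
    ?Bool vs !Bool  ✓
      Z vs Z  ✓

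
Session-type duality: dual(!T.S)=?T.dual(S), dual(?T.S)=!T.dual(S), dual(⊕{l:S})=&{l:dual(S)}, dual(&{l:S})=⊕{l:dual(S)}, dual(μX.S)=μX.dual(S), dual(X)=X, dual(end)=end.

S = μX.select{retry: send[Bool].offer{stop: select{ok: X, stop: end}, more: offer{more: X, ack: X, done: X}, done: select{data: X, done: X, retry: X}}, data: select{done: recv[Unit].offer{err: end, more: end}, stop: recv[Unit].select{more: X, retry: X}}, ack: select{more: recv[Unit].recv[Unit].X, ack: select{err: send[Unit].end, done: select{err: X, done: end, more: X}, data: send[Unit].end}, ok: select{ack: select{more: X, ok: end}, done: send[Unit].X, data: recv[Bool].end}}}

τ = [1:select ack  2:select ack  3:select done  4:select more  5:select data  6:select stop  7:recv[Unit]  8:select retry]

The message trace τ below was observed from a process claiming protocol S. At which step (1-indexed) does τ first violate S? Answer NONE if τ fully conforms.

@1 select ack  ✓  state: select{more: recv[Unit].recv[Unit].μX.…, ack: select{err: send[Unit].end, done: select{err: μX.…, done: end, more: μX.…}, data: send[Unit].end}, ok: select{ack: select{more: μX.…, ok: end}, done: send[Unit].μX.…, data: recv[Bool].end}}
@2 select ack  ✓  state: select{err: send[Unit].end, done: select{err: μX.…, done: end, more: μX.…}, data: send[Unit].end}
@3 select done  ✓  state: select{err: μX.…, done: end, more: μX.…}
@4 select more  ✓  state: μX.…
@5 select data  ✓  state: select{done: recv[Unit].offer{err: end, more: end}, stop: recv[Unit].select{more: μX.…, retry: μX.…}}
@6 select stop  ✓  state: recv[Unit].select{more: μX.…, retry: μX.…}
@7 recv[Unit]  ✓  state: select{more: μX.…, retry: μX.…}
@8 select retry  ✓  state: μX.…
trace exhausted — no violation

NONE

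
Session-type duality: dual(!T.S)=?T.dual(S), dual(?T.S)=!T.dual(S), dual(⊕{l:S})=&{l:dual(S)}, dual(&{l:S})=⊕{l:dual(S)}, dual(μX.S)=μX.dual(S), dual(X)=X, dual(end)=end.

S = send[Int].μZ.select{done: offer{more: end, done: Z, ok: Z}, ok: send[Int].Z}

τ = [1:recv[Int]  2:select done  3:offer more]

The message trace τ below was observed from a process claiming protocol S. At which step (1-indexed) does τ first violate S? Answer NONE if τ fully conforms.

@1 got recv[Int], protocol expects send[Int]  ✗

1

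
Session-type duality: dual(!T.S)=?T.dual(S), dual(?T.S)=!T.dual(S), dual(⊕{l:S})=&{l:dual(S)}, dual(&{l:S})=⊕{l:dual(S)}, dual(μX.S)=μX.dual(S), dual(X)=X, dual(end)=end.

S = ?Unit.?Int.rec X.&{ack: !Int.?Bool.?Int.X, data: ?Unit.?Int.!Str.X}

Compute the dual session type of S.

!Unit.!Int.rec X.+{ack: ?Int.!Bool.!Int.X, data: !Unit.!Int.?Str.X}

?Unit = !Unit
  ?Int = !Int
    rec X = rec X  (μ self-dual)
      &{ack,data} = +{ack,data}  (&→⊕)
        [ack]
          !Int = ?Int
            ?Bool = !Bool
              ?Int = !Int
                X self-dual
        [data]
          ?Unit = !Unit
            ?Int = !Int
              !Str = ?Str
                X self-dual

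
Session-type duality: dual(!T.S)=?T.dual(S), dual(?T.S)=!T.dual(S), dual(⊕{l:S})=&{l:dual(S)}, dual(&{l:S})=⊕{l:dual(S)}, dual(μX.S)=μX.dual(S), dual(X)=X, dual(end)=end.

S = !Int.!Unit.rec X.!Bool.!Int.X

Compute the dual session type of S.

?Int.?Unit.rec X.?Bool.?Int.X

!Int → ?Int
  !Unit → ?Unit
    rec X → rec X  (binder kept)
      !Bool → ?Bool
        !Int → ?Int
          X self-dual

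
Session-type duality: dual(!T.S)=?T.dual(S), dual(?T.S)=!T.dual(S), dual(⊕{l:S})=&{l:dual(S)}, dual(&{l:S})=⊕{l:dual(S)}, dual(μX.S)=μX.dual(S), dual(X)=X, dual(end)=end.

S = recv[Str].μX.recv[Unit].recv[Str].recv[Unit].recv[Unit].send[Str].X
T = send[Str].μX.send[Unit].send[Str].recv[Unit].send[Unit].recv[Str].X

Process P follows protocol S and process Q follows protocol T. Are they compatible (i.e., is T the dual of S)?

NO

recv[Str] vs send[Str]  ✓
  μX vs μX  ✓ (binder kept)
    recv[Unit] vs send[Unit]  ✓
      recv[Str] vs send[Str]  ✓
        recv[Unit] vs recv[Unit]  ✗ same direction on both sides — not dual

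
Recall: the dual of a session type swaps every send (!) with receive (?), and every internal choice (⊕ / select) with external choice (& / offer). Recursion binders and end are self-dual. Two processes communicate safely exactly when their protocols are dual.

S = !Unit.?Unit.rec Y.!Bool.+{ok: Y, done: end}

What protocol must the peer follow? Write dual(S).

?Unit.!Unit.rec Y.?Bool.&{ok: Y, done: end}

!Unit → ?Unit
  ?Unit → !Unit
    rec Y → rec Y  (rec unchanged)
      !Bool → ?Bool
        +{ok,done} → &{ok,done}  (⊕→&)
          [ok]
            dual(Y) = Y
          [done]
            dual(end) = end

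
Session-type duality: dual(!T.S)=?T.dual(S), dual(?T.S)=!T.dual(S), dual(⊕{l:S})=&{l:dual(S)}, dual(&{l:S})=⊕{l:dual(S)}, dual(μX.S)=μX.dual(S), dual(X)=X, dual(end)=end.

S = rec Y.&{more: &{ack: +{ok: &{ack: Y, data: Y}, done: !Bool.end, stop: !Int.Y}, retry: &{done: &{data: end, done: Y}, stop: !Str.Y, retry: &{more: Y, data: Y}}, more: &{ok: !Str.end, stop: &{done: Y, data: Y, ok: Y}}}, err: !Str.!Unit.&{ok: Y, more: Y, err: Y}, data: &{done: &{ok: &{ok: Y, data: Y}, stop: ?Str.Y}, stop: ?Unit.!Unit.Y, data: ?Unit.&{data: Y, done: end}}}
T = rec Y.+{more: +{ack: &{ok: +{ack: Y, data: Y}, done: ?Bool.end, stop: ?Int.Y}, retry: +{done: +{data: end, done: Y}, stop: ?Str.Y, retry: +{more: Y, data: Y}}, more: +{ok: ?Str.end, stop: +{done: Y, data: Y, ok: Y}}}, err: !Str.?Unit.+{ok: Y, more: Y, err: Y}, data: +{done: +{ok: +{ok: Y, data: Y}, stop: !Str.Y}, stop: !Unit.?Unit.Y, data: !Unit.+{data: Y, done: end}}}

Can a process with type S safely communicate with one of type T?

rec Y | rec Y  match (binder kept)
  &{more,err,data} | +{more,err,data}  match labels match
    [more]
      &{ack,retry,more} | +{ack,retry,more}  match labels match
        [ack]
          +{ok,done,stop} | &{ok,done,stop}  match labels match
            [ok]
              &{ack,data} | +{ack,data}  match labels match
                [ack]
                  Y | Y  match
                [data]
                  Y | Y  match
            [done]
              !Bool | ?Bool  match
                end | end  match
            [stop]
              !Int | ?Int  match
                Y | Y  match
        [retry]
          &{done,stop,retry} | +{done,stop,retry}  match labels match
            [done]
              &{data,done} | +{data,done}  match labels match
                [data]
                  end | end  match
                [done]
                  Y | Y  match
            [stop]
              !Str | ?Str  match
                Y | Y  match
            [retry]
              &{more,data} | +{more,data}  match labels match
                [more]
                  Y | Y  match
                [data]
                  Y | Y  match
        [more]
          &{ok,stop} | +{ok,stop}  match labels match
            [ok]
              !Str | ?Str  match
                end | end  match
            [stop]
              &{done,data,ok} | +{done,data,ok}  match labels match
                [done]
                  Y | Y  match
                [data]
                  Y | Y  match
                [ok]
                  Y | Y  match
    [err]
      !Str | !Str  ✗ same direction on both sides — not dual

NO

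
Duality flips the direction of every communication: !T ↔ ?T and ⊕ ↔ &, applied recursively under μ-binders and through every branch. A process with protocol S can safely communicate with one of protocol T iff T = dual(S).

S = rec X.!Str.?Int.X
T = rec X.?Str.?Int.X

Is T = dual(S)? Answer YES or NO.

NO

rec X | rec X  ok (rec unchanged)
  !Str | ?Str  ok
    ?Int | ?Int  ✗ same direction on both sides — not dual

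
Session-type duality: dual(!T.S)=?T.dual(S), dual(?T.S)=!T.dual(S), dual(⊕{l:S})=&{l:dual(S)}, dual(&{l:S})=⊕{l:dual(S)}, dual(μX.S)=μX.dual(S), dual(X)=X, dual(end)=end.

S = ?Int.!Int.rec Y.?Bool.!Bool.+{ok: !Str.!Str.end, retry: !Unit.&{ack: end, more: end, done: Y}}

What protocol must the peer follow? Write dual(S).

?Int → !Int
  !Int → ?Int
    rec Y → rec Y  (binder kept)
      ?Bool → !Bool
        !Bool → ?Bool
          +{ok,retry} → &{ok,retry}  (internal→external)
            case ok:
              !Str → ?Str
                !Str → ?Str
                  dual(end) = end
            case retry:
              !Unit → ?Unit
                &{ack,more,done} → +{ack,more,done}  (&→⊕)
                  case ack:
                    dual(end) = end
                  case more:
                    dual(end) = end
                  case done:
                    dual(Y) = Y

!Int.?Int.rec Y.!Bool.?Bool.&{ok: ?Str.?Str.end, retry: ?Unit.+{ack: end, more: end, done: Y}}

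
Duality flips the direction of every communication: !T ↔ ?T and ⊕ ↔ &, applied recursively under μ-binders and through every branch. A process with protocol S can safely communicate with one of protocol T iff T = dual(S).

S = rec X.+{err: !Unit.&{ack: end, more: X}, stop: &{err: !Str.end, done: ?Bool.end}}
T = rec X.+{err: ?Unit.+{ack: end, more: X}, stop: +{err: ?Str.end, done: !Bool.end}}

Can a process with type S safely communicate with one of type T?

NO

rec X vs rec X  match (rec unchanged)
  +{err,stop} vs +{err,stop}  ✗ choice polarity not flipped — not dual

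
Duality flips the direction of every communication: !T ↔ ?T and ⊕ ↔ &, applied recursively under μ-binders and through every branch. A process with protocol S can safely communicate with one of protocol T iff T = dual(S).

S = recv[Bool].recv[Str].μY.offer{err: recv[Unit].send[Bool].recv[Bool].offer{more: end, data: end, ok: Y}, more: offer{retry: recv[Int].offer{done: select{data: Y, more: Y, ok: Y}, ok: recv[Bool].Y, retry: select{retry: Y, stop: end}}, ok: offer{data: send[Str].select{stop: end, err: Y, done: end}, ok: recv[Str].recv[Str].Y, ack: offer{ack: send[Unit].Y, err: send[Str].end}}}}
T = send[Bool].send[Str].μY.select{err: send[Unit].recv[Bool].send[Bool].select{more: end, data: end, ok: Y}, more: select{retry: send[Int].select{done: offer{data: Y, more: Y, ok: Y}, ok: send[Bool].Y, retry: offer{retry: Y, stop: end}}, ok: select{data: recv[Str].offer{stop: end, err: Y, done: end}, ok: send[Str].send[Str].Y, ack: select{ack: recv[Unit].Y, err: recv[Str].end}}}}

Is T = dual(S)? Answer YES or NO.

recv[Bool] ‖ send[Bool]  ok
  recv[Str] ‖ send[Str]  ok
    μY ‖ μY  ok (rec unchanged)
      offer{err,more} ‖ select{err,more}  ok label sets agree
        case err:
          recv[Unit] ‖ send[Unit]  ok
            send[Bool] ‖ recv[Bool]  ok
              recv[Bool] ‖ send[Bool]  ok
                offer{more,data,ok} ‖ select{more,data,ok}  ok label sets agree
                  case more:
                    end ‖ end  ok
                  case data:
                    end ‖ end  ok
                  case ok:
                    Y ‖ Y  ok
        case more:
          offer{retry,ok} ‖ select{retry,ok}  ok label sets agree
            case retry:
              recv[Int] ‖ send[Int]  ok
                offer{done,ok,retry} ‖ select{done,ok,retry}  ok label sets agree
                  case done:
                    select{data,more,ok} ‖ offer{data,more,ok}  ok label sets agree
                      case data:
                        Y ‖ Y  ok
                      case more:
                        Y ‖ Y  ok
                      case ok:
                        Y ‖ Y  ok
                  case ok:
                    recv[Bool] ‖ send[Bool]  ok
                      Y ‖ Y  ok
                  case retry:
                    select{retry,stop} ‖ offer{retry,stop}  ok label sets agree
                      case retry:
                        Y ‖ Y  ok
                      case stop:
                        end ‖ end  ok
            case ok:
              offer{data,ok,ack} ‖ select{data,ok,ack}  ok label sets agree
                case data:
                  send[Str] ‖ recv[Str]  ok
                    select{stop,err,done} ‖ offer{stop,err,done}  ok label sets agree
                      case stop:
                        end ‖ end  ok
                      case err:
                        Y ‖ Y  ok
                      case done:
                        end ‖ end  ok
                case ok:
                  recv[Str] ‖ send[Str]  ok
                    recv[Str] ‖ send[Str]  ok
                      Y ‖ Y  ok
                case ack:
                  offer{ack,err} ‖ select{ack,err}  ok label sets agree
                    case ack:
                      send[Unit] ‖ recv[Unit]  ok
                        Y ‖ Y  ok
                    case err:
                      send[Str] ‖ recv[Str]  ok
                        end ‖ end  ok

YES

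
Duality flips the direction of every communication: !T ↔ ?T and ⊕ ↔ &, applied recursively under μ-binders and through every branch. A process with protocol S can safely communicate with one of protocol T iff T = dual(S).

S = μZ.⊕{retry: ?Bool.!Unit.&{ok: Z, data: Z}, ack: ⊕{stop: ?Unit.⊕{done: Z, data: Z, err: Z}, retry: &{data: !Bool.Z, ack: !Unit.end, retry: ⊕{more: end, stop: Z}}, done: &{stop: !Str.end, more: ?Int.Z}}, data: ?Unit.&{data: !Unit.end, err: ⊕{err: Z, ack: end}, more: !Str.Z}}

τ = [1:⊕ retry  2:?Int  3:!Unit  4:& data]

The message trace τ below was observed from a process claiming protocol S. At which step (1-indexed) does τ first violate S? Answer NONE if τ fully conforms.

2

step 1: ⊕ retry  ✓  state: ?Bool.!Unit.&{ok: μZ.…, data: μZ.…}
step 2: got ?Int, protocol expects ?Bool  ✗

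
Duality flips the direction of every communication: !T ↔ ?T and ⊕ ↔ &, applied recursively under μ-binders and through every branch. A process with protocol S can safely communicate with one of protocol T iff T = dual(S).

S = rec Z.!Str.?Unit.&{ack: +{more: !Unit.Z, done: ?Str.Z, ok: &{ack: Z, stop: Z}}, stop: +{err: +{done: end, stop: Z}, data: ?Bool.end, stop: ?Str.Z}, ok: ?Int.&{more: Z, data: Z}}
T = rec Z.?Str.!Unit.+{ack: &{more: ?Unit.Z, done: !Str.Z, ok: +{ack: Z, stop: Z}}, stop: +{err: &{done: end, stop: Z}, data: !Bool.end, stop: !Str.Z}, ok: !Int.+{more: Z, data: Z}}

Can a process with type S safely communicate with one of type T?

rec Z vs rec Z  match (rec unchanged)
  !Str vs ?Str  match
    ?Unit vs !Unit  match
      &{ack,stop,ok} vs +{ack,stop,ok}  match same labels
        • ack:
          +{more,done,ok} vs &{more,done,ok}  match same labels
            • more:
              !Unit vs ?Unit  match
                Z vs Z  match
            • done:
              ?Str vs !Str  match
                Z vs Z  match
            • ok:
              &{ack,stop} vs +{ack,stop}  match same labels
                • ack:
                  Z vs Z  match
                • stop:
                  Z vs Z  match
        • stop:
          +{err,data,stop} vs +{err,data,stop}  ✗ choice polarity not flipped — not dual

NO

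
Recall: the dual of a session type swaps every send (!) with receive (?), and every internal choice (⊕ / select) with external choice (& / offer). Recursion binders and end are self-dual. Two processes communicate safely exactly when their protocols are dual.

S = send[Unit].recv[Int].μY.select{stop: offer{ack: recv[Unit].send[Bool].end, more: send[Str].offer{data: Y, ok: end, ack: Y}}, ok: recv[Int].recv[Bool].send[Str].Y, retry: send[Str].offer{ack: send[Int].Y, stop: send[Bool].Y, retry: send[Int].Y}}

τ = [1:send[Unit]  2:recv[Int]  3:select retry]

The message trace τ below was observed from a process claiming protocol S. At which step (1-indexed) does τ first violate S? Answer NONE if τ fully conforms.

[1] send[Unit]  ✓  residual = recv[Int].μY.…
[2] recv[Int]  ✓  residual = μY.…
[3] select retry  ✓  residual = send[Str].offer{ack: send[Int].μY.…, stop: send[Bool].μY.…, retry: send[Int].μY.…}
trace exhausted — no violation

NONE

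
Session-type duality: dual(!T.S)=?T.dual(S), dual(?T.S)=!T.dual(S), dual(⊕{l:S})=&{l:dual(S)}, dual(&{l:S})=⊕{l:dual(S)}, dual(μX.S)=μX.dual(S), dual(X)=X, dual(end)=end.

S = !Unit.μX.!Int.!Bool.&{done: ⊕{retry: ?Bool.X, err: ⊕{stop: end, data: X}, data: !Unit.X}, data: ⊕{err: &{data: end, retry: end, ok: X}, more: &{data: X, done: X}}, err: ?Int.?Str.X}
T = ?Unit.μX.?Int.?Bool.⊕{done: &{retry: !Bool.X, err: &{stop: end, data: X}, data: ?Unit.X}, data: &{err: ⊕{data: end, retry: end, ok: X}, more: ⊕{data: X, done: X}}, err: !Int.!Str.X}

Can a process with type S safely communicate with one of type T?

!Unit ‖ ?Unit  match
  μX ‖ μX  match (binder kept)
    !Int ‖ ?Int  match
      !Bool ‖ ?Bool  match
        &{done,data,err} ‖ ⊕{done,data,err}  match label sets agree
          case done:
            ⊕{retry,err,data} ‖ &{retry,err,data}  match label sets agree
              case retry:
                ?Bool ‖ !Bool  match
                  X ‖ X  match
              case err:
                ⊕{stop,data} ‖ &{stop,data}  match label sets agree
                  case stop:
                    end ‖ end  match
                  case data:
                    X ‖ X  match
              case data:
                !Unit ‖ ?Unit  match
                  X ‖ X  match
          case data:
            ⊕{err,more} ‖ &{err,more}  match label sets agree
              case err:
                &{data,retry,ok} ‖ ⊕{data,retry,ok}  match label sets agree
                  case data:
                    end ‖ end  match
                  case retry:
                    end ‖ end  match
                  case ok:
                    X ‖ X  match
              case more:
                &{data,done} ‖ ⊕{data,done}  match label sets agree
                  case data:
                    X ‖ X  match
                  case done:
                    X ‖ X  match
          case err:
            ?Int ‖ !Int  match
              ?Str ‖ !Str  match
                X ‖ X  match

YES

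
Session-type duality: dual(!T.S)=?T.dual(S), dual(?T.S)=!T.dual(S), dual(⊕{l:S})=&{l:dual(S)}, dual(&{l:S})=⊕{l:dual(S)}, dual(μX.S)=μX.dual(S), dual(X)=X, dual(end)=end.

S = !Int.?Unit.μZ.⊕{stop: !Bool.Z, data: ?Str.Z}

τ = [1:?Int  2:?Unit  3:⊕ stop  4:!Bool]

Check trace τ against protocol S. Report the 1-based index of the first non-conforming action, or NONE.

@1 got ?Int, protocol expects !Int  ✗

1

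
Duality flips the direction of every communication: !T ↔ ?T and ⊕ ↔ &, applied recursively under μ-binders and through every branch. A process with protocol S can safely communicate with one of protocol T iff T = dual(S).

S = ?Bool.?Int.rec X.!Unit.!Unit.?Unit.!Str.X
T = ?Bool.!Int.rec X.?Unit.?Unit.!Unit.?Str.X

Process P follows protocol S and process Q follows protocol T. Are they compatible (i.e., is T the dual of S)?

?Bool | ?Bool  ✗ same direction on both sides — not dual

NO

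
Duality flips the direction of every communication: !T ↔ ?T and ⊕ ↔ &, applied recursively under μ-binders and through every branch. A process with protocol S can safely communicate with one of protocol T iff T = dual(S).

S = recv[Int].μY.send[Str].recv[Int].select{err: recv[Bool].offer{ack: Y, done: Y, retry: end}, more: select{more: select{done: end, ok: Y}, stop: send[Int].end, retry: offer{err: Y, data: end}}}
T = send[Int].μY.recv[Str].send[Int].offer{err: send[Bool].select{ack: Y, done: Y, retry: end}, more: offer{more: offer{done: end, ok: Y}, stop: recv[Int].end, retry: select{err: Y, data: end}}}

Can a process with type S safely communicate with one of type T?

YES

recv[Int] ‖ send[Int]  ok
  μY ‖ μY  ok (μ self-dual)
    send[Str] ‖ recv[Str]  ok
      recv[Int] ‖ send[Int]  ok
        select{err,more} ‖ offer{err,more}  ok same labels
          case err:
            recv[Bool] ‖ send[Bool]  ok
              offer{ack,done,retry} ‖ select{ack,done,retry}  ok same labels
                case ack:
                  Y ‖ Y  ok
                case done:
                  Y ‖ Y  ok
                case retry:
                  end ‖ end  ok
          case more:
            select{more,stop,retry} ‖ offer{more,stop,retry}  ok same labels
              case more:
                select{done,ok} ‖ offer{done,ok}  ok same labels
                  case done:
                    end ‖ end  ok
                  case ok:
                    Y ‖ Y  ok
              case stop:
                send[Int] ‖ recv[Int]  ok
                  end ‖ end  ok
              case retry:
                offer{err,data} ‖ select{err,data}  ok same labels
                  case err:
                    Y ‖ Y  ok
                  case data:
                    end ‖ end  ok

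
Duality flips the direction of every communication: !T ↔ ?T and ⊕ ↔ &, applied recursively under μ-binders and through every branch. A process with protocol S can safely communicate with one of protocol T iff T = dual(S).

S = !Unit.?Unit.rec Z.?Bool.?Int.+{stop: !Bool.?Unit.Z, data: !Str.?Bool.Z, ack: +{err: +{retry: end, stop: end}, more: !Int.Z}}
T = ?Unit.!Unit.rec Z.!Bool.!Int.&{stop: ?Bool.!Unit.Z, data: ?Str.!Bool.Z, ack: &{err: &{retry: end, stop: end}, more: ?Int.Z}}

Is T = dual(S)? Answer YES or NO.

!Unit vs ?Unit  ✓
  ?Unit vs !Unit  ✓
    rec Z vs rec Z  ✓ (binder kept)
      ?Bool vs !Bool  ✓
        ?Int vs !Int  ✓
          +{stop,data,ack} vs &{stop,data,ack}  ✓ same labels
            case stop:
              !Bool vs ?Bool  ✓
                ?Unit vs !Unit  ✓
                  Z vs Z  ✓
            case data:
              !Str vs ?Str  ✓
                ?Bool vs !Bool  ✓
                  Z vs Z  ✓
            case ack:
              +{err,more} vs &{err,more}  ✓ same labels
                case err:
                  +{retry,stop} vs &{retry,stop}  ✓ same labels
                    case retry:
                      end vs end  ✓
                    case stop:
                      end vs end  ✓
                case more:
                  !Int vs ?Int  ✓
                    Z vs Z  ✓

YES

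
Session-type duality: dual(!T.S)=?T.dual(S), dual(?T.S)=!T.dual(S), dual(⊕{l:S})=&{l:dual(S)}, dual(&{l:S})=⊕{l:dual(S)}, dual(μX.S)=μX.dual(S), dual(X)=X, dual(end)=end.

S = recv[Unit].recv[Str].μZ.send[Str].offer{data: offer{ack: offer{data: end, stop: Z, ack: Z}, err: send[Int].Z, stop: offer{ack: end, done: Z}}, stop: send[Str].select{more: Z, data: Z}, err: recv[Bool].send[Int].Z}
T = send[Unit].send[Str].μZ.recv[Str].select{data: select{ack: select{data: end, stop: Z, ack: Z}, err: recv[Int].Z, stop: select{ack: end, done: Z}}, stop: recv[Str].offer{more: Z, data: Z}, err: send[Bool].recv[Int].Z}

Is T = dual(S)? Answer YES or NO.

recv[Unit] vs send[Unit]  match
  recv[Str] vs send[Str]  match
    μZ vs μZ  match (μ self-dual)
      send[Str] vs recv[Str]  match
        offer{data,stop,err} vs select{data,stop,err}  match label sets agree
          [data]
            offer{ack,err,stop} vs select{ack,err,stop}  match label sets agree
              [ack]
                offer{data,stop,ack} vs select{data,stop,ack}  match label sets agree
                  [data]
                    end vs end  match
                  [stop]
                    Z vs Z  match
                  [ack]
                    Z vs Z  match
              [err]
                send[Int] vs recv[Int]  match
                  Z vs Z  match
              [stop]
                offer{ack,done} vs select{ack,done}  match label sets agree
                  [ack]
                    end vs end  match
                  [done]
                    Z vs Z  match
          [stop]
            send[Str] vs recv[Str]  match
              select{more,data} vs offer{more,data}  match label sets agree
                [more]
                  Z vs Z  match
                [data]
                  Z vs Z  match
          [err]
            recv[Bool] vs send[Bool]  match
              send[Int] vs recv[Int]  match
                Z vs Z  match

YES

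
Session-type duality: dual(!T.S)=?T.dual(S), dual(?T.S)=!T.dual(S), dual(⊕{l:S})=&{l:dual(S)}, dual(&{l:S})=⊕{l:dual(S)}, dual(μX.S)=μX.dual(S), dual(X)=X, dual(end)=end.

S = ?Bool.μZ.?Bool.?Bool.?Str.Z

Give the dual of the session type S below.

!Bool.μZ.!Bool.!Bool.!Str.Z

?Bool ↦ !Bool
  μZ ↦ μZ  (μ self-dual)
    ?Bool ↦ !Bool
      ?Bool ↦ !Bool
        ?Str ↦ !Str
          Z ↦ Z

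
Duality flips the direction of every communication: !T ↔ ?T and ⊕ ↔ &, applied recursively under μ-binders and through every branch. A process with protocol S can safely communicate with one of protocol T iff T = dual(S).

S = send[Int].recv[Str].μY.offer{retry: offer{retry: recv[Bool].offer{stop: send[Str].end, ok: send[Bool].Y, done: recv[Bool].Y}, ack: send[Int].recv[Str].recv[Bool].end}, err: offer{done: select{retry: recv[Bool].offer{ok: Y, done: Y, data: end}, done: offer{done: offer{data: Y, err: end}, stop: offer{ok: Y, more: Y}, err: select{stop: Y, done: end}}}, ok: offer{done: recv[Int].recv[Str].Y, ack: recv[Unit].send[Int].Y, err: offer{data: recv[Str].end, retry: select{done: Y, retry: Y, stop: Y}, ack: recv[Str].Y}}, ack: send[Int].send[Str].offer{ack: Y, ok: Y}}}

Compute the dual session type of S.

recv[Int].send[Str].μY.select{retry: select{retry: send[Bool].select{stop: recv[Str].end, ok: recv[Bool].Y, done: send[Bool].Y}, ack: recv[Int].send[Str].send[Bool].end}, err: select{done: offer{retry: send[Bool].select{ok: Y, done: Y, data: end}, done: select{done: select{data: Y, err: end}, stop: select{ok: Y, more: Y}, err: offer{stop: Y, done: end}}}, ok: select{done: send[Int].send[Str].Y, ack: send[Unit].recv[Int].Y, err: select{data: send[Str].end, retry: offer{done: Y, retry: Y, stop: Y}, ack: send[Str].Y}}, ack: recv[Int].recv[Str].select{ack: Y, ok: Y}}}

send[Int] → recv[Int]
  recv[Str] → send[Str]
    μY → μY  (rec unchanged)
      offer{retry,err} → select{retry,err}  (external→internal)
        case retry:
          offer{retry,ack} → select{retry,ack}  (external→internal)
            case retry:
              recv[Bool] → send[Bool]
                offer{stop,ok,done} → select{stop,ok,done}  (external→internal)
                  case stop:
                    send[Str] → recv[Str]
                      dual(end) = end
                  case ok:
                    send[Bool] → recv[Bool]
                      dual(Y) = Y
                  case done:
                    recv[Bool] → send[Bool]
                      dual(Y) = Y
            case ack:
              send[Int] → recv[Int]
                recv[Str] → send[Str]
                  recv[Bool] → send[Bool]
                    dual(end) = end
        case err:
          offer{done,ok,ack} → select{done,ok,ack}  (external→internal)
            case done:
              select{retry,done} → offer{retry,done}  (internal→external)
                case retry:
                  recv[Bool] → send[Bool]
                    offer{ok,done,data} → select{ok,done,data}  (external→internal)
                      case ok:
                        dual(Y) = Y
                      case done:
                        dual(Y) = Y
                      case data:
                        dual(end) = end
                case done:
                  offer{done,stop,err} → select{done,stop,err}  (external→internal)
                    case done:
                      offer{data,err} → select{data,err}  (external→internal)
                        case data:
                          dual(Y) = Y
                        case err:
                          dual(end) = end
                    case stop:
                      offer{ok,more} → select{ok,more}  (external→internal)
                        case ok:
                          dual(Y) = Y
                        case more:
                          dual(Y) = Y
                    case err:
                      select{stop,done} → offer{stop,done}  (internal→external)
                        case stop:
                          dual(Y) = Y
                        case done:
                          dual(end) = end
            case ok:
              offer{done,ack,err} → select{done,ack,err}  (external→internal)
                case done:
                  recv[Int] → send[Int]
                    recv[Str] → send[Str]
                      dual(Y) = Y
                case ack:
                  recv[Unit] → send[Unit]
                    send[Int] → recv[Int]
                      dual(Y) = Y
                case err:
                  offer{data,retry,ack} → select{data,retry,ack}  (external→internal)
                    case data:
                      recv[Str] → send[Str]
                        dual(end) = end
                    case retry:
                      select{done,retry,stop} → offer{done,retry,stop}  (internal→external)
                        case done:
                          dual(Y) = Y
                        case retry:
                          dual(Y) = Y
                        case stop:
                          dual(Y) = Y
                    case ack:
                      recv[Str] → send[Str]
                        dual(Y) = Y
            case ack:
              send[Int] → recv[Int]
                send[Str] → recv[Str]
                  offer{ack,ok} → select{ack,ok}  (external→internal)
                    case ack:
                      dual(Y) = Y
                    case ok:
                      dual(Y) = Y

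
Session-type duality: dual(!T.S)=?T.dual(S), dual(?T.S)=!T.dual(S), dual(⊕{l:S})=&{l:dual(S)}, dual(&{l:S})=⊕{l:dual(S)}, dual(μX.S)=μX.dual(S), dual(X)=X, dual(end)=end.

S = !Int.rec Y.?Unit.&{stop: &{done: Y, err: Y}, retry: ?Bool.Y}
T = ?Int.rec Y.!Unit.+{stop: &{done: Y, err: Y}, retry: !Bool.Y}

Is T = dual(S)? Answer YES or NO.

!Int ‖ ?Int  ok
  rec Y ‖ rec Y  ok (rec unchanged)
    ?Unit ‖ !Unit  ok
      &{stop,retry} ‖ +{stop,retry}  ok labels match
        • stop:
          &{done,err} ‖ &{done,err}  ✗ choice polarity not flipped — not dual

NO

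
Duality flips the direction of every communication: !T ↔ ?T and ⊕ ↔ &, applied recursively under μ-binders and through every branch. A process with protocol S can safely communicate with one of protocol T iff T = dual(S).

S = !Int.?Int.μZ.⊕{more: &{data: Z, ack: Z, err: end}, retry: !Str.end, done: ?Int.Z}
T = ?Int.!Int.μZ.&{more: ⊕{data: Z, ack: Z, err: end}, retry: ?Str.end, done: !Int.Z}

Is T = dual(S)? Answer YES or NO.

!Int ‖ ?Int  ok
  ?Int ‖ !Int  ok
    μZ ‖ μZ  ok (μ self-dual)
      ⊕{more,retry,done} ‖ &{more,retry,done}  ok label sets agree
        [more]
          &{data,ack,err} ‖ ⊕{data,ack,err}  ok label sets agree
            [data]
              Z ‖ Z  ok
            [ack]
              Z ‖ Z  ok
            [err]
              end ‖ end  ok
        [retry]
          !Str ‖ ?Str  ok
            end ‖ end  ok
        [done]
          ?Int ‖ !Int  ok
            Z ‖ Z  ok

YES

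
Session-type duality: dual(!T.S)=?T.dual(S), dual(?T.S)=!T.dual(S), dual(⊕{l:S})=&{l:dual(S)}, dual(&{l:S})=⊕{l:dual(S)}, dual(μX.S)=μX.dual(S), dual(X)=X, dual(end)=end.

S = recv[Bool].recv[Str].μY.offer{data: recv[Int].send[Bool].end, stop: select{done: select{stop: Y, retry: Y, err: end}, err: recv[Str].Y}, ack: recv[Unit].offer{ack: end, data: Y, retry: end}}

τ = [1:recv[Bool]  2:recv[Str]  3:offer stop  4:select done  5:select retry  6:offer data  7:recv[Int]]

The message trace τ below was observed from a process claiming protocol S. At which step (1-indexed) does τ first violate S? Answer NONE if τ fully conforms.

NONE

[1] recv[Bool]  ok  cont: recv[Str].μY.…
[2] recv[Str]  ok  cont: μY.…
[3] offer stop  ok  cont: select{done: select{stop: μY.…, retry: μY.…, err: end}, err: recv[Str].μY.…}
[4] select done  ok  cont: select{stop: μY.…, retry: μY.…, err: end}
[5] select retry  ok  cont: μY.…
[6] offer data  ok  cont: recv[Int].send[Bool].end
[7] recv[Int]  ok  cont: send[Bool].end
all 7 steps conform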